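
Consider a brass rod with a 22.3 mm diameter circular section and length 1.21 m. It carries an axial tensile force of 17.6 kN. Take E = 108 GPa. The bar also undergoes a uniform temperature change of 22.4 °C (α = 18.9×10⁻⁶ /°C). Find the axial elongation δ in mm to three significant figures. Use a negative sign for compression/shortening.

A = 390.6 mm².
δ_mech = NL/(AE) = 17600·1210/(390.6·108000) = 0.5049 mm.
δ_thermal = αLΔT = 18.9e-6·1210·22.4 = 0.5123 mm.
δ = δ_mech + δ_thermal = 1.017 mm.

1.02 mm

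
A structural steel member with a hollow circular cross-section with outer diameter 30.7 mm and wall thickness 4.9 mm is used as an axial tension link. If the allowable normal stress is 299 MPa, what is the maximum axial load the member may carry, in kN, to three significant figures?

119 kN

A = 397.2 mm².
P_max = σ_allow · A = 299 · 397.2 = 118800 N = 118.8 kN.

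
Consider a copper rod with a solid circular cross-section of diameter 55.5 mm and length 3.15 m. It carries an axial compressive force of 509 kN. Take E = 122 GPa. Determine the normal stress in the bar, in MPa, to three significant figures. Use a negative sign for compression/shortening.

-210 MPa

A = 2419 mm².
σ = N/A = -509000/2419 = -210.4 MPa.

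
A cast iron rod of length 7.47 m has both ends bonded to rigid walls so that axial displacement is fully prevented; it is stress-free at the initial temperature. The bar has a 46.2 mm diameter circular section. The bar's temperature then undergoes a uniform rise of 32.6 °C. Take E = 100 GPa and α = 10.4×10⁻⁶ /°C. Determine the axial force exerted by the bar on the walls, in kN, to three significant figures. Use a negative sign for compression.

Free thermal expansion αLΔT = 10.4e-6 · 7470 · 32.6 = 2.533 mm.
The walls impose strain ε = −(2.533)/7470 = -3.3904e-04; σ = Eε = 100000 · -3.3904e-04 = -33.9 MPa.
Wall reaction R = σ·A = -33.9·1676 = -56840 N = -56.84 kN.

-56.8 kN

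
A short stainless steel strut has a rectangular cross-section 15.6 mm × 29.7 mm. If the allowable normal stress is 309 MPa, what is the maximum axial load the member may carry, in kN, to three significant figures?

A = 463.3 mm².
P_max = σ_allow · A = 309 · 463.3 = 143200 N = 143.2 kN.

143 kN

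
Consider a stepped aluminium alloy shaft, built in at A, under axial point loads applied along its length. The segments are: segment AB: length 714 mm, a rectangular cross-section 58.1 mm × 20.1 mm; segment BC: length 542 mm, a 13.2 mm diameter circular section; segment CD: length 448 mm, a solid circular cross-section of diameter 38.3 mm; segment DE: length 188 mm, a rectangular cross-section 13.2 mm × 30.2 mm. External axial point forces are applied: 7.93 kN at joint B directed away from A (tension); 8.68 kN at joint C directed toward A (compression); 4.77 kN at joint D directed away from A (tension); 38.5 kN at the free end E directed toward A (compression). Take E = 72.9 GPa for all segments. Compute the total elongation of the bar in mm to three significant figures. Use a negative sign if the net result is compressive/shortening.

-3.02 mm

Internal axial forces (sectioning from the free end, tension +): N_DE = -38.5 kN, N_CD = -33.73 kN, N_BC = -42.41 kN, N_AB = -34.48 kN.
A_AB = 1168 mm².
A_BC = 136.8 mm².
A_CD = 1152 mm².
A_DE = 398.6 mm².
δ_AB = -34480·714/(1168·72900) = -0.2892 mm
δ_BC = -42410·542/(136.8·72900) = -2.304 mm
δ_CD = -33730·448/(1152·72900) = -0.1799 mm
δ_DE = -38500·188/(398.6·72900) = -0.2491 mm
δ = Σδ_i = -3.022 mm.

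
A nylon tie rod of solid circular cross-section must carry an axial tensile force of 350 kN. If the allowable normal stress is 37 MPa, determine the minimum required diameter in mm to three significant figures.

110 mm

Required area A ≥ P/σ_allow = 350000/37 = 9459 mm².
For a solid circular section, d ≥ √(4A/π) = 109.7 mm.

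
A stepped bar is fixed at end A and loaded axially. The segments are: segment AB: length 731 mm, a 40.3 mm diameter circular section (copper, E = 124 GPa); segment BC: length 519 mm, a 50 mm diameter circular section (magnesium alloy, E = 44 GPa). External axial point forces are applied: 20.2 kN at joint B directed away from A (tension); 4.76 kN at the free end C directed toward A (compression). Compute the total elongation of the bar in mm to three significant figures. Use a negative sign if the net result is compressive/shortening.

0.0428 mm

Internal axial forces (sectioning from the free end, tension +): N_BC = -4.76 kN, N_AB = 15.44 kN.
A_AB = 1276 mm².
A_BC = 1963 mm².
δ_AB = 15440·731/(1276·124000) = 0.07136 mm
δ_BC = -4760·519/(1963·44000) = -0.0286 mm
δ = Σδ_i = 0.04276 mm.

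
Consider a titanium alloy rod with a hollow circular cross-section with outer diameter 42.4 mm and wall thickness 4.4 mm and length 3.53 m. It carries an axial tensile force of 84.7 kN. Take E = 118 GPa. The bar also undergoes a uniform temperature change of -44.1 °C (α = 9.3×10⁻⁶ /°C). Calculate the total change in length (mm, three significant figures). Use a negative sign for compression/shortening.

A = 525.3 mm².
δ_mech = NL/(AE) = 84700·3530/(525.3·118000) = 4.824 mm.
δ_thermal = αLΔT = 9.3e-6·3530·-44.1 = -1.448 mm.
δ = δ_mech + δ_thermal = 3.376 mm.

3.38 mm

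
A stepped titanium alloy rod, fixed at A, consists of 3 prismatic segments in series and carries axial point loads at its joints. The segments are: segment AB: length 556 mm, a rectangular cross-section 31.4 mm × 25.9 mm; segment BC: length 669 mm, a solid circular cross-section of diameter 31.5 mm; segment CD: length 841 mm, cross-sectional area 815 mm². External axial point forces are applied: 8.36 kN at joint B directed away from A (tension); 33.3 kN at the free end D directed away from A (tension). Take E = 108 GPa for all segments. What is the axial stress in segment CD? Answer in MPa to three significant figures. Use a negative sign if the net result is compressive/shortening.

40.9 MPa

Internal axial forces (sectioning from the free end, tension +): N_CD = 33.3 kN, N_BC = 33.3 kN, N_AB = 41.66 kN.
σ_CD = N_CD/A_CD = 33300/815 = 40.86 MPa.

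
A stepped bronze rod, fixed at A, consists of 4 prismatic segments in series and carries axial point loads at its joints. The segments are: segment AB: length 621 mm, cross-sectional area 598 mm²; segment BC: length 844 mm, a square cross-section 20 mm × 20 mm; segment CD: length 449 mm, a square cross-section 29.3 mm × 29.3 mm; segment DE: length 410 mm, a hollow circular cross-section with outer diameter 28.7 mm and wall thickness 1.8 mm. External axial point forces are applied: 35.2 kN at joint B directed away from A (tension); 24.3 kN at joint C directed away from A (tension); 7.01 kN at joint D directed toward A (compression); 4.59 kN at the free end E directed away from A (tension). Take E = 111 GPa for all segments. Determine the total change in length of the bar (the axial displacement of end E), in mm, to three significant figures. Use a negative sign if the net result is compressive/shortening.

1.05 mm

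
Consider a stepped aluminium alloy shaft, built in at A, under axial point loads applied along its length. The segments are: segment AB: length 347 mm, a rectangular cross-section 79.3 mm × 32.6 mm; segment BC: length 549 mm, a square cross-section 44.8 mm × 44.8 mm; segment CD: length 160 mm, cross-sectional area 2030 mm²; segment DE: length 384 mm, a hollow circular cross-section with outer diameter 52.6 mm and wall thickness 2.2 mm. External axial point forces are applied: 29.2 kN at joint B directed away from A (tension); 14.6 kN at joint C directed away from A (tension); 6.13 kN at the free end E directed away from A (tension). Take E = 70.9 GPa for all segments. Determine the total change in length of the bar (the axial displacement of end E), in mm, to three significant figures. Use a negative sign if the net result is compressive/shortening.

0.277 mm

Internal axial forces (sectioning from the free end, tension +): N_DE = 6.13 kN, N_CD = 6.13 kN, N_BC = 20.73 kN, N_AB = 49.93 kN.
A_AB = 2585 mm².
A_BC = 2007 mm².
A_DE = 348.3 mm².
δ_AB = 49930·347/(2585·70900) = 0.09453 mm
δ_BC = 20730·549/(2007·70900) = 0.07998 mm
δ_CD = 6130·160/(2030·70900) = 0.006815 mm
δ_DE = 6130·384/(348.3·70900) = 0.09531 mm
δ = Σδ_i = 0.2766 mm.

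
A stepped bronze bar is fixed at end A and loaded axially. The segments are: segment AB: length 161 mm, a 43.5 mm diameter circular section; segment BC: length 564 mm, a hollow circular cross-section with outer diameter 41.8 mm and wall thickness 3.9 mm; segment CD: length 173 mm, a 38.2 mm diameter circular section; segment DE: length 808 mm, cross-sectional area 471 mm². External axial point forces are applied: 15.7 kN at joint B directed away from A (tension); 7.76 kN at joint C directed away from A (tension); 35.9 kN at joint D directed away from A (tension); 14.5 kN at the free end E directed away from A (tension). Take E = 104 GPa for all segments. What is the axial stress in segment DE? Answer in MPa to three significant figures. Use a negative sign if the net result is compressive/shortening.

Internal axial forces (sectioning from the free end, tension +): N_DE = 14.5 kN, N_CD = 50.4 kN, N_BC = 58.16 kN, N_AB = 73.86 kN.
σ_DE = N_DE/A_DE = 14500/471 = 30.79 MPa.

30.8 MPa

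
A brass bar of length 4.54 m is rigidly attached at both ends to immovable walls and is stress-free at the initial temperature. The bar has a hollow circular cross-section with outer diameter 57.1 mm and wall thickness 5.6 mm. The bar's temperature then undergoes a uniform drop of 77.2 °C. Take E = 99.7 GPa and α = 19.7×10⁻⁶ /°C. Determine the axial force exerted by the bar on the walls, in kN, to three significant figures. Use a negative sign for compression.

137 kN

Free thermal expansion αLΔT = 19.7e-6 · 4540 · -77.2 = -6.905 mm.
The walls impose strain ε = −(-6.905)/4540 = 1.5208e-03; σ = Eε = 99700 · 1.5208e-03 = 151.6 MPa.
Wall reaction R = σ·A = 151.6·906 = 137400 N = 137.4 kN.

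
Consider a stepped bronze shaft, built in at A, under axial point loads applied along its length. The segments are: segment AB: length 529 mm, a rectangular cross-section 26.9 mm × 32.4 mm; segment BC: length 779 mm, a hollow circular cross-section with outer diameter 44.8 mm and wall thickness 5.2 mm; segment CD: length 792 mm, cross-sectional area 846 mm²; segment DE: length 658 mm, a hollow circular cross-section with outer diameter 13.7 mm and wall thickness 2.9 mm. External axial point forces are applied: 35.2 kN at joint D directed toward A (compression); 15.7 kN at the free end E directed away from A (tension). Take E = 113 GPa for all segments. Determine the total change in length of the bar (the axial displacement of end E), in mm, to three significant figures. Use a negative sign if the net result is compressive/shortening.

Internal axial forces (sectioning from the free end, tension +): N_DE = 15.7 kN, N_CD = -19.5 kN, N_BC = -19.5 kN, N_AB = -19.5 kN.
A_AB = 871.6 mm².
A_BC = 646.9 mm².
A_DE = 98.39 mm².
δ_AB = -19500·529/(871.6·113000) = -0.1047 mm
δ_BC = -19500·779/(646.9·113000) = -0.2078 mm
δ_CD = -19500·792/(846·113000) = -0.1616 mm
δ_DE = 15700·658/(98.39·113000) = 0.9291 mm
δ = Σδ_i = 0.455 mm.

0.455 mm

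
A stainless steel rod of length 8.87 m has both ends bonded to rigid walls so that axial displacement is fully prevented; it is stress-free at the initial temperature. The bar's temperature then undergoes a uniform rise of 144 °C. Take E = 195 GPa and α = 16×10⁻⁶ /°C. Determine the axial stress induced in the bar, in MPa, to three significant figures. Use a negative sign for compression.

-449 MPa

Free thermal expansion αLΔT = 16e-6 · 8870 · 144 = 20.44 mm.
The walls impose strain ε = −(20.44)/8870 = -2.3040e-03; σ = Eε = 195000 · -2.3040e-03 = -449.3 MPa.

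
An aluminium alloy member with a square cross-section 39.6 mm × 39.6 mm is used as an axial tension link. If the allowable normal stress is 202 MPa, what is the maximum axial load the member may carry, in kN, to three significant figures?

317 kN

A = 1568 mm².
P_max = σ_allow · A = 202 · 1568 = 316800 N = 316.8 kN.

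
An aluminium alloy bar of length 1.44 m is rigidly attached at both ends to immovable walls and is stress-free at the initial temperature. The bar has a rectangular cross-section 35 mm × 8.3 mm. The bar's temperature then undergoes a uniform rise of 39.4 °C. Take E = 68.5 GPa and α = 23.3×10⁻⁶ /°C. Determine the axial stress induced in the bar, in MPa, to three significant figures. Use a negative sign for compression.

-62.9 MPa

Free thermal expansion αLΔT = 23.3e-6 · 1440 · 39.4 = 1.322 mm.
The walls impose strain ε = −(1.322)/1440 = -9.1802e-04; σ = Eε = 68500 · -9.1802e-04 = -62.88 MPa.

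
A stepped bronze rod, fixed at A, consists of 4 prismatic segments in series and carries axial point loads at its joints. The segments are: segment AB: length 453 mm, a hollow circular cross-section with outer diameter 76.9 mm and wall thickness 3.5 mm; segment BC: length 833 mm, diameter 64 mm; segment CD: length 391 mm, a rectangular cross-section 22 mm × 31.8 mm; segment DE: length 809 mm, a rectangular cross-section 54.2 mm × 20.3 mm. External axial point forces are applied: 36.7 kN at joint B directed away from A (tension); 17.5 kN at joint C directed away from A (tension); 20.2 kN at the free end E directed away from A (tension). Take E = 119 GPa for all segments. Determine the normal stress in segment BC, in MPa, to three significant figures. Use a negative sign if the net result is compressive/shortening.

11.7 MPa

Internal axial forces (sectioning from the free end, tension +): N_DE = 20.2 kN, N_CD = 20.2 kN, N_BC = 37.7 kN, N_AB = 74.4 kN.
A_BC = 3217 mm².
σ_BC = N_BC/A_BC = 37700/3217 = 11.72 MPa.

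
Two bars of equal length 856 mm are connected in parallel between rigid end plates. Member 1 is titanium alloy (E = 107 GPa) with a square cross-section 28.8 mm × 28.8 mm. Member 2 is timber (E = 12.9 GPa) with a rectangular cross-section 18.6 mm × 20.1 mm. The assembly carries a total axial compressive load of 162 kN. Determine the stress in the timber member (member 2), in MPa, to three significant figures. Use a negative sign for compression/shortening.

-22.3 MPa

A_1 = 829.4 mm².
A_2 = 373.9 mm².
Equal strain + equilibrium ⇒ each member carries load in proportion to AE: A₁E₁ = 88750000 N, A₂E₂ = 4823000 N, ΣAE = 93570000 N.
σ₂ = P·E₂/ΣAE = -162000·12900/93570000 = -22.33 MPa.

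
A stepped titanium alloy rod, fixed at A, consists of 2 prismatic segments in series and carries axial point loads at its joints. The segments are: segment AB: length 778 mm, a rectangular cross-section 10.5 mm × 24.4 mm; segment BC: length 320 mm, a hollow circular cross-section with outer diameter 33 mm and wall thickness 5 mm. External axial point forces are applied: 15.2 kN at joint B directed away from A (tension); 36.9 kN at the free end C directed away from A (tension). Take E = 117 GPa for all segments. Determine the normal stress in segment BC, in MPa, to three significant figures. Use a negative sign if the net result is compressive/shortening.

83.9 MPa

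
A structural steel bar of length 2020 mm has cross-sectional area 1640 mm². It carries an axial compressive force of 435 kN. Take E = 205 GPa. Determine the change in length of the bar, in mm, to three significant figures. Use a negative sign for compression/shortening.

δ_mech = NL/(AE) = -435000·2020/(1640·205000) = -2.614 mm.

-2.61 mm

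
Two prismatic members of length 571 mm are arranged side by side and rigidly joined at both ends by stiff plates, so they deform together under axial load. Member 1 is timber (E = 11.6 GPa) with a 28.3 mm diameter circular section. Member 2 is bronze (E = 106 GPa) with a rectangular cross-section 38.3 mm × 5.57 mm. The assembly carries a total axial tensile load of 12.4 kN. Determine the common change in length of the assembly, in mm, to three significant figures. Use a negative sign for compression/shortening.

A_1 = 629 mm².
A_2 = 213.3 mm².
Equal strain + equilibrium ⇒ each member carries load in proportion to AE: A₁E₁ = 7297000 N, A₂E₂ = 22610000 N, ΣAE = 29910000 N.
δ = PL/ΣAE = 12400·571/29910000 = 0.2367 mm.

0.237 mm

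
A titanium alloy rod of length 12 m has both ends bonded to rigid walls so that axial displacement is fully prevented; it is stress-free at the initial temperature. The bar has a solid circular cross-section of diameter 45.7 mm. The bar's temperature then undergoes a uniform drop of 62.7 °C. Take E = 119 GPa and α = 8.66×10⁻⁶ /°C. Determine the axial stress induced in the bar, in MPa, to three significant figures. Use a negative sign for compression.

64.6 MPa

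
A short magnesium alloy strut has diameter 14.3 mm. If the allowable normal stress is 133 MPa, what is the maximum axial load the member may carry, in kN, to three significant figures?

A = 160.6 mm².
P_max = σ_allow · A = 133 · 160.6 = 21360 N = 21.36 kN.

21.4 kN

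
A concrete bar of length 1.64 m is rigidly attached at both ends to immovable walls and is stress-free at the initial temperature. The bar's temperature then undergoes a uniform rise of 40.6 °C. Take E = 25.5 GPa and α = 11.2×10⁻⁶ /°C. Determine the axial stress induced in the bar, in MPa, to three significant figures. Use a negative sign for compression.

Free thermal expansion αLΔT = 11.2e-6 · 1640 · 40.6 = 0.7457 mm.
The walls impose strain ε = −(0.7457)/1640 = -4.5472e-04; σ = Eε = 25500 · -4.5472e-04 = -11.6 MPa.

-11.6 MPa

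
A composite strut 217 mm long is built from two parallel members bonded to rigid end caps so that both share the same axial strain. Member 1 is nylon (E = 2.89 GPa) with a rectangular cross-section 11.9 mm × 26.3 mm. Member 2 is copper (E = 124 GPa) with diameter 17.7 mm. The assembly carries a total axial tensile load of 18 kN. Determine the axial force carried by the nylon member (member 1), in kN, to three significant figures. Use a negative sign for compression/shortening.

A_1 = 313 mm².
A_2 = 246.1 mm².
Equal strain + equilibrium ⇒ each member carries load in proportion to AE: A₁E₁ = 904500 N, A₂E₂ = 30510000 N, ΣAE = 31420000 N.
F₁ = P·A₁E₁/ΣAE = 18000·904500/31420000 = 518.2 N.

0.518 kN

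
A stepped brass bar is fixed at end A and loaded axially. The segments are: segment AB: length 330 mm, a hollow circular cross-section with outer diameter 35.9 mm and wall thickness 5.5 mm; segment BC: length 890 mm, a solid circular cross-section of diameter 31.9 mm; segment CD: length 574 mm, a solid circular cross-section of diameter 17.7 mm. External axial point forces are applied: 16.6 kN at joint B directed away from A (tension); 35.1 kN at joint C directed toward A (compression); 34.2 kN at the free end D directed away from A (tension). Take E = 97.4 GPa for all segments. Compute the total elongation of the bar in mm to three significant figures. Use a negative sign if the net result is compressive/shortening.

0.910 mm

Internal axial forces (sectioning from the free end, tension +): N_CD = 34.2 kN, N_BC = -0.9 kN, N_AB = 15.7 kN.
A_AB = 525.3 mm².
A_BC = 799.2 mm².
A_CD = 246.1 mm².
δ_AB = 15700·330/(525.3·97400) = 0.1013 mm
δ_BC = -900·890/(799.2·97400) = -0.01029 mm
δ_CD = 34200·574/(246.1·97400) = 0.8191 mm
δ = Σδ_i = 0.9101 mm.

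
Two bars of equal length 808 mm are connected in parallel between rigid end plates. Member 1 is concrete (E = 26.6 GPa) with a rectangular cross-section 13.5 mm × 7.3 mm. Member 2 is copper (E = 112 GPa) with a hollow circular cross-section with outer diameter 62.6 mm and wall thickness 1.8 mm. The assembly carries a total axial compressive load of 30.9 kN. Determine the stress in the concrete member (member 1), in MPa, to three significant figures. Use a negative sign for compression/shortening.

-20.0 MPa

A_1 = 98.55 mm².
A_2 = 343.8 mm².
Equal strain + equilibrium ⇒ each member carries load in proportion to AE: A₁E₁ = 2621000 N, A₂E₂ = 38510000 N, ΣAE = 41130000 N.
σ₁ = P·E₁/ΣAE = -30900·26600/41130000 = -19.98 MPa.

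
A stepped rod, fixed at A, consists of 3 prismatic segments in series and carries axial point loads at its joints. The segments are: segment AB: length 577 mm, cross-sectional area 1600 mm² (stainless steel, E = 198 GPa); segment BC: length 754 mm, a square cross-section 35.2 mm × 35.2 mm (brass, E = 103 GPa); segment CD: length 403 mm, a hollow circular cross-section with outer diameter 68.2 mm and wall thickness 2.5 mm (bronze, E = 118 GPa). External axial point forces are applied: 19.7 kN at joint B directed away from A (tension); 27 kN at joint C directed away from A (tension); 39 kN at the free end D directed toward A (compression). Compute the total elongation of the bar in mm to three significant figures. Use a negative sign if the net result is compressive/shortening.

Internal axial forces (sectioning from the free end, tension +): N_CD = -39 kN, N_BC = -12 kN, N_AB = 7.7 kN.
A_BC = 1239 mm².
A_CD = 516 mm².
δ_AB = 7700·577/(1600·198000) = 0.01402 mm
δ_BC = -12000·754/(1239·103000) = -0.0709 mm
δ_CD = -39000·403/(516·118000) = -0.2581 mm
δ = Σδ_i = -0.315 mm.

-0.315 mm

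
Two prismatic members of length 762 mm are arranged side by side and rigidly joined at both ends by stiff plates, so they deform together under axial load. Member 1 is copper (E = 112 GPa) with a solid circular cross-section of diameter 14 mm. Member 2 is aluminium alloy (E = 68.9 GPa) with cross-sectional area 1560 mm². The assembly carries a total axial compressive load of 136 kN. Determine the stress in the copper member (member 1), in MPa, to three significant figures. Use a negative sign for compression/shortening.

A_1 = 153.9 mm².
Equal strain + equilibrium ⇒ each member carries load in proportion to AE: A₁E₁ = 17240000 N, A₂E₂ = 107500000 N, ΣAE = 124700000 N.
σ₁ = P·E₁/ΣAE = -136000·112000/124700000 = -122.1 MPa.

-122 MPa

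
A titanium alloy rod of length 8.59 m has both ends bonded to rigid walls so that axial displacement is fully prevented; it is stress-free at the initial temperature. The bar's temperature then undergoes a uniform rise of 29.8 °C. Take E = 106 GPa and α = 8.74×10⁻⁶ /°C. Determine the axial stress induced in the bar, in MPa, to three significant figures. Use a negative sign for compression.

Free thermal expansion αLΔT = 8.74e-6 · 8590 · 29.8 = 2.237 mm.
The walls impose strain ε = −(2.237)/8590 = -2.6045e-04; σ = Eε = 106000 · -2.6045e-04 = -27.61 MPa.

-27.6 MPa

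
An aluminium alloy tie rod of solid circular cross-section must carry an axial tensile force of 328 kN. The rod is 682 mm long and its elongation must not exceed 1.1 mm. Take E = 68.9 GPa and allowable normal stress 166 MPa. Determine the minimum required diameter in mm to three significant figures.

61.3 mm

Required area A ≥ P/σ_allow = 328000/166 = 1976 mm².
For a solid circular section, d ≥ √(4A/π) = 50.16 mm.
Elongation limit: A ≥ PL/(Eδ_allow) = 328000·682/(68900·1.1) = 2952 mm² ⇒ d ≥ 61.3 mm.
The elongation limit governs.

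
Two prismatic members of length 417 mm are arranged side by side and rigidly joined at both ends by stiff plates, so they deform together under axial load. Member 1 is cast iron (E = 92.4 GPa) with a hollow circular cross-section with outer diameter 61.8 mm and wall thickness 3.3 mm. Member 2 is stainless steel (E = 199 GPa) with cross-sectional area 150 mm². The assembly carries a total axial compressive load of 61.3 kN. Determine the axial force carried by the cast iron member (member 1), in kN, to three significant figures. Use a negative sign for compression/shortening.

-40.0 kN

A_1 = 606.5 mm².
Equal strain + equilibrium ⇒ each member carries load in proportion to AE: A₁E₁ = 56040000 N, A₂E₂ = 29850000 N, ΣAE = 85890000 N.
F₁ = P·A₁E₁/ΣAE = -61300·56040000/85890000 = -40000 N.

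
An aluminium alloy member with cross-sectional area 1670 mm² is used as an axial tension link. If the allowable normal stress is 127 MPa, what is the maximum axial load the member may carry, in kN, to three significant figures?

212 kN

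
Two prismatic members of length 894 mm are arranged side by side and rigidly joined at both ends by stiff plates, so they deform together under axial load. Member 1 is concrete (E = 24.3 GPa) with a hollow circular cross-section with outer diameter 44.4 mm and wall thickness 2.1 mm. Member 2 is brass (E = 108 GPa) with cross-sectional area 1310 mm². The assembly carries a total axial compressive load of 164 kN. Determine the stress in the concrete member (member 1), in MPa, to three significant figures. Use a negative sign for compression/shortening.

-26.9 MPa

A_1 = 279.1 mm².
Equal strain + equilibrium ⇒ each member carries load in proportion to AE: A₁E₁ = 6781000 N, A₂E₂ = 141500000 N, ΣAE = 148300000 N.
σ₁ = P·E₁/ΣAE = -164000·24300/148300000 = -26.88 MPa.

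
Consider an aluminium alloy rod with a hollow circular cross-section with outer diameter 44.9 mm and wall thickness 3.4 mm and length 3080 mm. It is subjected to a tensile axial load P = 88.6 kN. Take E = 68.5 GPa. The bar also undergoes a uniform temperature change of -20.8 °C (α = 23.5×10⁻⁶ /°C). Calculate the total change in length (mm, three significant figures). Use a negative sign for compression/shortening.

7.48 mm

A = 443.3 mm².
δ_mech = NL/(AE) = 88600·3080/(443.3·68500) = 8.987 mm.
δ_thermal = αLΔT = 23.5e-6·3080·-20.8 = -1.506 mm.
δ = δ_mech + δ_thermal = 7.482 mm.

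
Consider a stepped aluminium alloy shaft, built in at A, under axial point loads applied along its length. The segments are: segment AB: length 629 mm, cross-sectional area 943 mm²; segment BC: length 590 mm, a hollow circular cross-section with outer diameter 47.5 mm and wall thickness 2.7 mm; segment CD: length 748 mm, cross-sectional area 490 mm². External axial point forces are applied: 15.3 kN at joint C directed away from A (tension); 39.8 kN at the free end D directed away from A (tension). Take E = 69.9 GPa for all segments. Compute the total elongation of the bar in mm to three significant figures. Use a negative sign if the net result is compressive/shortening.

Internal axial forces (sectioning from the free end, tension +): N_CD = 39.8 kN, N_BC = 55.1 kN, N_AB = 55.1 kN.
A_BC = 380 mm².
δ_AB = 55100·629/(943·69900) = 0.5258 mm
δ_BC = 55100·590/(380·69900) = 1.224 mm
δ_CD = 39800·748/(490·69900) = 0.8692 mm
δ = Σδ_i = 2.619 mm.

2.62 mm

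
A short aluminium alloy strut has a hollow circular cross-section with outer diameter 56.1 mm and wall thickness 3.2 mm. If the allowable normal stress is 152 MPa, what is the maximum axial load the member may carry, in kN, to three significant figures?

80.8 kN

A = 531.8 mm².
P_max = σ_allow · A = 152 · 531.8 = 80830 N = 80.83 kN.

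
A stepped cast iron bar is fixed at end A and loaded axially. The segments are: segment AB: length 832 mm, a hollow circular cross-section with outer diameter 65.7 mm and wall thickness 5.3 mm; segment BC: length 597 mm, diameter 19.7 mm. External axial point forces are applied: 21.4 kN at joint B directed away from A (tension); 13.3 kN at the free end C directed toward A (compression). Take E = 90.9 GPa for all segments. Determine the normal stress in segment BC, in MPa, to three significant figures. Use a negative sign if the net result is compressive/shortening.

Internal axial forces (sectioning from the free end, tension +): N_BC = -13.3 kN, N_AB = 8.1 kN.
A_BC = 304.8 mm².
σ_BC = N_BC/A_BC = -13300/304.8 = -43.63 MPa.

-43.6 MPa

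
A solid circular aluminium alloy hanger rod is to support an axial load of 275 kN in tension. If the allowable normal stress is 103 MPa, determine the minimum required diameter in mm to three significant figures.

58.3 mm

Required area A ≥ P/σ_allow = 275000/103 = 2670 mm².
For a solid circular section, d ≥ √(4A/π) = 58.3 mm.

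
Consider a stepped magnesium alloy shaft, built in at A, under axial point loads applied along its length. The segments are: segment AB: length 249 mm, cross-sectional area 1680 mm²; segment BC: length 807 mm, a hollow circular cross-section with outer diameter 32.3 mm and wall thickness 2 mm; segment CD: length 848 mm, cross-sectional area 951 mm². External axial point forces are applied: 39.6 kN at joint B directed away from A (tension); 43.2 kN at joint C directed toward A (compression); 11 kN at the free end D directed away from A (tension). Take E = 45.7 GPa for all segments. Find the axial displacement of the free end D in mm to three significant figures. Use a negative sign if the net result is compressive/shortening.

-2.75 mm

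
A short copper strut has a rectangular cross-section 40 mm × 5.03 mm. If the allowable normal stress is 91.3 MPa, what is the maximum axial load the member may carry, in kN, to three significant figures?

18.4 kN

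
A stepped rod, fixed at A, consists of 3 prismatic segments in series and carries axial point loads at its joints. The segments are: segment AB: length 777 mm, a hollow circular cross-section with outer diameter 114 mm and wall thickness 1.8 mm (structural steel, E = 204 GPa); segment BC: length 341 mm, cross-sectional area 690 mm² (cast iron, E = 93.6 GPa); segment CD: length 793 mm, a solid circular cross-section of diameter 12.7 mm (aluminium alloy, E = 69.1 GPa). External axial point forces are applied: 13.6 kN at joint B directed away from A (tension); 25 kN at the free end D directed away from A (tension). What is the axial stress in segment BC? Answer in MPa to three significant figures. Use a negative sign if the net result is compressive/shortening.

36.2 MPa

Internal axial forces (sectioning from the free end, tension +): N_CD = 25 kN, N_BC = 25 kN, N_AB = 38.6 kN.
σ_BC = N_BC/A_BC = 25000/690 = 36.23 MPa.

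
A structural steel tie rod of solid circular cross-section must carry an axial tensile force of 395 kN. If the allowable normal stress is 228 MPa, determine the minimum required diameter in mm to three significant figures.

47.0 mm

Required area A ≥ P/σ_allow = 395000/228 = 1732 mm².
For a solid circular section, d ≥ √(4A/π) = 46.97 mm.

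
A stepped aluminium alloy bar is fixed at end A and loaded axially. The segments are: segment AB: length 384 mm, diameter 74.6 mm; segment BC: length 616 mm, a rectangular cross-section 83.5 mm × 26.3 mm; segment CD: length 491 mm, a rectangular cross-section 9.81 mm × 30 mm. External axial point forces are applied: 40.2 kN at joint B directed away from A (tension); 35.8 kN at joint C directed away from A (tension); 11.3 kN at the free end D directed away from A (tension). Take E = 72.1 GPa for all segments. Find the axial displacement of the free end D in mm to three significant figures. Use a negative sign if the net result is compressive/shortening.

0.551 mm

Internal axial forces (sectioning from the free end, tension +): N_CD = 11.3 kN, N_BC = 47.1 kN, N_AB = 87.3 kN.
A_AB = 4371 mm².
A_BC = 2196 mm².
A_CD = 294.3 mm².
δ_AB = 87300·384/(4371·72100) = 0.1064 mm
δ_BC = 47100·616/(2196·72100) = 0.1832 mm
δ_CD = 11300·491/(294.3·72100) = 0.2615 mm
δ = Σδ_i = 0.5511 mm.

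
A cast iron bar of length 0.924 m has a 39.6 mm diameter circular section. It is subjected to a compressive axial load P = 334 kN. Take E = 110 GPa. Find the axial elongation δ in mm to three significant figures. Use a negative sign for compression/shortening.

-2.28 mm

A = 1232 mm².
δ_mech = NL/(AE) = -334000·924/(1232·110000) = -2.278 mm.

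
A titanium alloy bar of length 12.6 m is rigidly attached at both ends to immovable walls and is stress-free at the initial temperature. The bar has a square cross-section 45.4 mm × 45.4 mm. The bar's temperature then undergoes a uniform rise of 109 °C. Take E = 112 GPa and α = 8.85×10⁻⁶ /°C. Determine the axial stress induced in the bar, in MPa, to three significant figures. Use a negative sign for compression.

-108 MPa

Free thermal expansion αLΔT = 8.85e-6 · 12600 · 109 = 12.15 mm.
The walls impose strain ε = −(12.15)/12600 = -9.6465e-04; σ = Eε = 112000 · -9.6465e-04 = -108 MPa.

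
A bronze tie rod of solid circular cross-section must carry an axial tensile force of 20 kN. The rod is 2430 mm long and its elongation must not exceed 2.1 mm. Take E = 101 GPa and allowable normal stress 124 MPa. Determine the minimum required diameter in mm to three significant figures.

Required area A ≥ P/σ_allow = 20000/124 = 161.3 mm².
For a solid circular section, d ≥ √(4A/π) = 14.33 mm.
Elongation limit: A ≥ PL/(Eδ_allow) = 20000·2430/(101000·2.1) = 229.1 mm² ⇒ d ≥ 17.08 mm.
The elongation limit governs.

17.1 mm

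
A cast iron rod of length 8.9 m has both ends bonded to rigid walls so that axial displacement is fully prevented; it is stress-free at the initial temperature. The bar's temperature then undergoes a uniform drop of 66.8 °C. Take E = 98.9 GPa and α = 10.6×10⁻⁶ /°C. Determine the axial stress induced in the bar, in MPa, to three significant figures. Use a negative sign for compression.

Free thermal expansion αLΔT = 10.6e-6 · 8900 · -66.8 = -6.302 mm.
The walls impose strain ε = −(-6.302)/8900 = 7.0808e-04; σ = Eε = 98900 · 7.0808e-04 = 70.03 MPa.

70.0 MPa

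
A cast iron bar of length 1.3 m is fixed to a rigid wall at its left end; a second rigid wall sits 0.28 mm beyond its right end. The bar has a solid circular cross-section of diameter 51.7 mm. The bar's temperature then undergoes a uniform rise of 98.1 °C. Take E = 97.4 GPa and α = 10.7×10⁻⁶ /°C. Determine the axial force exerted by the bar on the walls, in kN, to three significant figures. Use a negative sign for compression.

-171 kN

Free thermal expansion αLΔT = 10.7e-6 · 1300 · 98.1 = 1.365 mm.
The walls engage after the gap closes; constrained expansion = 1.365 − 0.28 = 1.085 mm.
The walls impose strain ε = −(1.085)/1300 = -8.3429e-04; σ = Eε = 97400 · -8.3429e-04 = -81.26 MPa.
Wall reaction R = σ·A = -81.26·2099 = -170600 N = -170.6 kN.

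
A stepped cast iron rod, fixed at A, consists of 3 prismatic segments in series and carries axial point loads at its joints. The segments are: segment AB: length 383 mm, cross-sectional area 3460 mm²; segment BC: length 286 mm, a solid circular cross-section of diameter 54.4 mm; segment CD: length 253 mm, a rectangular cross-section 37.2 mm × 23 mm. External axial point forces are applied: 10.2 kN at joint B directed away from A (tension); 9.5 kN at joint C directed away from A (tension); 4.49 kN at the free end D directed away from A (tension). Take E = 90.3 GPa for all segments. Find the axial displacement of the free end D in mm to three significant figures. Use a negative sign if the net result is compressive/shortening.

0.0634 mm

Internal axial forces (sectioning from the free end, tension +): N_CD = 4.49 kN, N_BC = 13.99 kN, N_AB = 24.19 kN.
A_BC = 2324 mm².
A_CD = 855.6 mm².
δ_AB = 24190·383/(3460·90300) = 0.02965 mm
δ_BC = 13990·286/(2324·90300) = 0.01906 mm
δ_CD = 4490·253/(855.6·90300) = 0.0147 mm
δ = Σδ_i = 0.06342 mm.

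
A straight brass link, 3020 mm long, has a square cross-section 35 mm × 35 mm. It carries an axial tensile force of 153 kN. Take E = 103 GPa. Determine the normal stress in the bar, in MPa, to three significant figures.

125 MPa

A = 1225 mm².
σ = N/A = 153000/1225 = 124.9 MPa.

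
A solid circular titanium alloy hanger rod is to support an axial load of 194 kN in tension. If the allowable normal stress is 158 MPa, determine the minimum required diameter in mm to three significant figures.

Required area A ≥ P/σ_allow = 194000/158 = 1228 mm².
For a solid circular section, d ≥ √(4A/π) = 39.54 mm.

39.5 mm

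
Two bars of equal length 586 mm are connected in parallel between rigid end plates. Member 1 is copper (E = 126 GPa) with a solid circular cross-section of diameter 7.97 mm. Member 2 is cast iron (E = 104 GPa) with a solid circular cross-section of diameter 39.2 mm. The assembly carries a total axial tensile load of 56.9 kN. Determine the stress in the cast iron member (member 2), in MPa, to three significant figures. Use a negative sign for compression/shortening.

A_1 = 49.89 mm².
A_2 = 1207 mm².
Equal strain + equilibrium ⇒ each member carries load in proportion to AE: A₁E₁ = 6286000 N, A₂E₂ = 125500000 N, ΣAE = 131800000 N.
σ₂ = P·E₂/ΣAE = 56900·104000/131800000 = 44.9 MPa.

44.9 MPa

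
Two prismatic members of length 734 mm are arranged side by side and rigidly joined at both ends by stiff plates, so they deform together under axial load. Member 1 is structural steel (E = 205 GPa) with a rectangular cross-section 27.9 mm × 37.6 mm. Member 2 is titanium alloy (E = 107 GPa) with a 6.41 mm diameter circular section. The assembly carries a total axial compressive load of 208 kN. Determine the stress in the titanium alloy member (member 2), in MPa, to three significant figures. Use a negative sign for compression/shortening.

-102 MPa

A_1 = 1049 mm².
A_2 = 32.27 mm².
Equal strain + equilibrium ⇒ each member carries load in proportion to AE: A₁E₁ = 215100000 N, A₂E₂ = 3453000 N, ΣAE = 218500000 N.
σ₂ = P·E₂/ΣAE = -208000·107000/218500000 = -101.9 MPa.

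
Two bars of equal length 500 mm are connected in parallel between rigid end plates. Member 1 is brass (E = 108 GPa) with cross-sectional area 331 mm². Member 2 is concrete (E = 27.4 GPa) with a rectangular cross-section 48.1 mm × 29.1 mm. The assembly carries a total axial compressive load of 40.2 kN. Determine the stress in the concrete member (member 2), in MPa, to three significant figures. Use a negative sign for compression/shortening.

A_2 = 1400 mm².
Equal strain + equilibrium ⇒ each member carries load in proportion to AE: A₁E₁ = 35750000 N, A₂E₂ = 38350000 N, ΣAE = 74100000 N.
σ₂ = P·E₂/ΣAE = -40200·27400/74100000 = -14.86 MPa.

-14.9 MPa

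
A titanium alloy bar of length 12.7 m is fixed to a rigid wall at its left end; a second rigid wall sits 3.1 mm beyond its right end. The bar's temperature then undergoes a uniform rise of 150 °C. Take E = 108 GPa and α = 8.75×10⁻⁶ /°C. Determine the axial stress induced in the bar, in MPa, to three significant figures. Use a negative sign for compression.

-115 MPa

Free thermal expansion αLΔT = 8.75e-6 · 12700 · 150 = 16.67 mm.
The walls engage after the gap closes; constrained expansion = 16.67 − 3.1 = 13.57 mm.
The walls impose strain ε = −(13.57)/12700 = -1.0684e-03; σ = Eε = 108000 · -1.0684e-03 = -115.4 MPa.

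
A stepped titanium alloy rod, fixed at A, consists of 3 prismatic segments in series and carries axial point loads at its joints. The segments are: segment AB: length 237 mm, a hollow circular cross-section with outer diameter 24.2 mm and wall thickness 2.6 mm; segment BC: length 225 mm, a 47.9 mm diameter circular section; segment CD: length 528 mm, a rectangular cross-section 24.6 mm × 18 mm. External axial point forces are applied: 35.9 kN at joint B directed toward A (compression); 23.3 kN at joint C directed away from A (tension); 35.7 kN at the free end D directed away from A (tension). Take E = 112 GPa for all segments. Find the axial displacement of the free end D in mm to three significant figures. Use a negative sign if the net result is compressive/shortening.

0.723 mm

Internal axial forces (sectioning from the free end, tension +): N_CD = 35.7 kN, N_BC = 59 kN, N_AB = 23.1 kN.
A_AB = 176.4 mm².
A_BC = 1802 mm².
A_CD = 442.8 mm².
δ_AB = 23100·237/(176.4·112000) = 0.2771 mm
δ_BC = 59000·225/(1802·112000) = 0.06577 mm
δ_CD = 35700·528/(442.8·112000) = 0.3801 mm
δ = Σδ_i = 0.7229 mm.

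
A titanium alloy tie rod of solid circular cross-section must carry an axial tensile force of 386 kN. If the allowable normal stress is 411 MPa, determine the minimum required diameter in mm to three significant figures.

Required area A ≥ P/σ_allow = 386000/411 = 939.2 mm².
For a solid circular section, d ≥ √(4A/π) = 34.58 mm.

34.6 mm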